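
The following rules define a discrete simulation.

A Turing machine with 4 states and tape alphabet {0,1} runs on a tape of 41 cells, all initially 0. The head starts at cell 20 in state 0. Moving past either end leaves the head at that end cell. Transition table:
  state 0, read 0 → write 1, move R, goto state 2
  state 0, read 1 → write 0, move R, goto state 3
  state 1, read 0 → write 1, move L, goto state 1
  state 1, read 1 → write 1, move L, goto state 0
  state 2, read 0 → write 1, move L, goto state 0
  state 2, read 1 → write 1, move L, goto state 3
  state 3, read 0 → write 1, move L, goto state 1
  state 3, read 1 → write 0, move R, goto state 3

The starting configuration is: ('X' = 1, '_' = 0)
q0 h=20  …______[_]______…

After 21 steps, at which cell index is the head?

step 0: q0 h=20  …______[_]______…
step 1: q2 h=21  …_____X[_]______…
step 2: q0 h=20  …______[X]X_____…
step 3: q3 h=21  …______[X]______…
step 4: q3 h=22  …______[_]______…
step 5: q1 h=21  …______[_]X_____…
step 6: q1 h=20  …______[_]XX____…
step 7: q1 h=19  …______[_]XXX___…
step 8: q1 h=18  …______[_]XXXX__…
step 9: q1 h=17  …______[_]XXXXX_…
step 10: q1 h=16  …______[_]XXXXXX…
step 11: q1 h=15  …______[_]XXXXXX…
step 12: q1 h=14  …______[_]XXXXXX…
step 13: q1 h=13  …______[_]XXXXXX…
step 14: q1 h=12  …______[_]XXXXXX…
step 15: q1 h=11  …______[_]XXXXXX…
step 16: q1 h=10  …______[_]XXXXXX…
step 17: q1 h= 9  …______[_]XXXXXX…
step 18: q1 h= 8  …______[_]XXXXXX…
step 19: q1 h= 7  …______[_]XXXXXX…
step 20: q1 h= 6  |______[_]XXXXXX…
step 21: q1 h= 5  |_____[_]XXXXXX…

5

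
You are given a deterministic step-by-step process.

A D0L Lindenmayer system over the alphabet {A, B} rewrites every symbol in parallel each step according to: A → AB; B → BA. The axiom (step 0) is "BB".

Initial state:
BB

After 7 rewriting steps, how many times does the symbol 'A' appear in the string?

128

step 0: BB
step 1: BABA
step 2: BAABBAAB
step 3: BAABABBABAABABBA
step 4: BAABABBAABBABAABBAABABBAABBABAAB
step 5: BAABABBAABBABAABABBABAABBAABABBABAABABBAABBABAABABBABAABBAABABBA
step 6: BAABABBAABBABAABABBABAABBAABABBAABBABAABBAABABBABAABABBAAB…BAABBABAABABBABAABBAABABBAABBABAABBAABABBABAABABBAABBABAAB  (len 128)
step 7: BAABABBAABBABAABABBABAABBAABABBAABBABAABBAABABBABAABABBAAB…ABBAABABBABAABABBAABBABAABBAABABBAABBABAABABBABAABBAABABBA  (len 256)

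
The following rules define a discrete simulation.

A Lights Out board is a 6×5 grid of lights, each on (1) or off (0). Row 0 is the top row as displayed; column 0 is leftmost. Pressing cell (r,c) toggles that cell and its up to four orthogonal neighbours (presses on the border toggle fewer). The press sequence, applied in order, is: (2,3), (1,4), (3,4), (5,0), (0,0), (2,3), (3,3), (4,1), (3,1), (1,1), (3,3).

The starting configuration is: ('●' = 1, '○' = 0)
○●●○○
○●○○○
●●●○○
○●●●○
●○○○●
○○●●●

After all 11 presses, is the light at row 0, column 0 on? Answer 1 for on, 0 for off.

0) ○●●○○
○●○○○
●●●○○
○●●●○
●○○○●
○○●●●
1) ○●●○○
○●○●○
●●○●●
○●●○○
●○○○●
○○●●●
2) ○●●○●
○●○○●
●●○●○
○●●○○
●○○○●
○○●●●
3) ○●●○●
○●○○●
●●○●●
○●●●●
●○○○○
○○●●●
4) ○●●○●
○●○○●
●●○●●
○●●●●
○○○○○
●●●●●
5) ●○●○●
●●○○●
●●○●●
○●●●●
○○○○○
●●●●●
6) ●○●○●
●●○●●
●●●○○
○●●○●
○○○○○
●●●●●
7) ●○●○●
●●○●●
●●●●○
○●○●○
○○○●○
●●●●●
8) ●○●○●
●●○●●
●●●●○
○○○●○
●●●●○
●○●●●
9) ●○●○●
●●○●●
●○●●○
●●●●○
●○●●○
●○●●●
10) ●●●○●
○○●●●
●●●●○
●●●●○
●○●●○
●○●●●
11) ●●●○●
○○●●●
●●●○○
●●○○●
●○●○○
●○●●●

1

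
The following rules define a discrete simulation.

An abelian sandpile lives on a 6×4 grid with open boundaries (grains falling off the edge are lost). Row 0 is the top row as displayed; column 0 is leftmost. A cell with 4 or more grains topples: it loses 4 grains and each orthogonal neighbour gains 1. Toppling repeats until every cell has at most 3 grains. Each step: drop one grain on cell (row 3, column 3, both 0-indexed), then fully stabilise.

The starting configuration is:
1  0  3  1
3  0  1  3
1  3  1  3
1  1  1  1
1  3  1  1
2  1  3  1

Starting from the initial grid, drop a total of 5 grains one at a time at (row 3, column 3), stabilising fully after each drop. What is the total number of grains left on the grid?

[0] 1  0  3  1
3  0  1  3
1  3  1  3
1  1  1  1
1  3  1  1
2  1  3  1
[1] 1  0  3  1
3  0  1  3
1  3  1  3
1  1  1  2
1  3  1  1
2  1  3  1
[2] 1  0  3  1
3  0  1  3
1  3  1  3
1  1  1  3
1  3  1  1
2  1  3  1
[3] 1  0  3  2
3  0  2  0
1  3  2  1
1  1  2  1
1  3  1  2
2  1  3  1
[4] 1  0  3  2
3  0  2  0
1  3  2  1
1  1  2  2
1  3  1  2
2  1  3  1
[5] 1  0  3  2
3  0  2  0
1  3  2  1
1  1  2  3
1  3  1  2
2  1  3  1

39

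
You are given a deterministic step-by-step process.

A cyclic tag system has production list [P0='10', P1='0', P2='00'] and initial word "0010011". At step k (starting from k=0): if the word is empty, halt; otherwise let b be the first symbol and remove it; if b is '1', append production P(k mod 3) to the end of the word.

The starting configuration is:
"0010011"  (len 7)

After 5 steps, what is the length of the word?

4

k=0  "0010011"  (len 7)
k=1  "010011"  (len 6)
k=2  "10011"  (len 5)
k=3  "001100"  (len 6)
k=4  "01100"  (len 5)
k=5  "1100"  (len 4)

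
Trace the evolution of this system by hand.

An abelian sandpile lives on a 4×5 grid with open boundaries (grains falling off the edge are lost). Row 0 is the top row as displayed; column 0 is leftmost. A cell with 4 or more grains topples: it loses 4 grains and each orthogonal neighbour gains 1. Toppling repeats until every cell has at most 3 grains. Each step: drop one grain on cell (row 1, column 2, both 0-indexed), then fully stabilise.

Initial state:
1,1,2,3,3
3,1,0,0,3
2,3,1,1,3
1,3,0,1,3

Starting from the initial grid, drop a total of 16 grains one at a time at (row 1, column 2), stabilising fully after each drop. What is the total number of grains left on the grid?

37

k=0  1,1,2,3,3
3,1,0,0,3
2,3,1,1,3
1,3,0,1,3
k=1  1,1,2,3,3
3,1,1,0,3
2,3,1,1,3
1,3,0,1,3
k=2  1,1,2,3,3
3,1,2,0,3
2,3,1,1,3
1,3,0,1,3
k=3  1,1,2,3,3
3,1,3,0,3
2,3,1,1,3
1,3,0,1,3
k=4  1,1,3,3,3
3,2,0,1,3
2,3,2,1,3
1,3,0,1,3
k=5  1,1,3,3,3
3,2,1,1,3
2,3,2,1,3
1,3,0,1,3
k=6  1,1,3,3,3
3,2,2,1,3
2,3,2,1,3
1,3,0,1,3
k=7  1,1,3,3,3
3,2,3,1,3
2,3,2,1,3
1,3,0,1,3
k=8  1,2,1,2,1
3,3,2,0,2
2,3,3,3,1
1,3,0,2,0
k=9  1,2,1,2,1
3,3,3,0,2
2,3,3,3,1
1,3,0,2,0
k=10  2,3,2,2,1
1,2,2,2,2
0,3,2,0,2
3,0,2,3,0
k=11  2,3,2,2,1
1,2,3,2,2
0,3,2,0,2
3,0,2,3,0
k=12  2,3,3,2,1
1,3,0,3,2
0,3,3,0,2
3,0,2,3,0
k=13  2,3,3,2,1
1,3,1,3,2
0,3,3,0,2
3,0,2,3,0
k=14  2,3,3,2,1
1,3,2,3,2
0,3,3,0,2
3,0,2,3,0
k=15  2,3,3,2,1
1,3,3,3,2
0,3,3,0,2
3,0,2,3,0
k=16  3,1,3,0,2
2,3,0,2,3
1,1,2,2,2
3,1,3,3,0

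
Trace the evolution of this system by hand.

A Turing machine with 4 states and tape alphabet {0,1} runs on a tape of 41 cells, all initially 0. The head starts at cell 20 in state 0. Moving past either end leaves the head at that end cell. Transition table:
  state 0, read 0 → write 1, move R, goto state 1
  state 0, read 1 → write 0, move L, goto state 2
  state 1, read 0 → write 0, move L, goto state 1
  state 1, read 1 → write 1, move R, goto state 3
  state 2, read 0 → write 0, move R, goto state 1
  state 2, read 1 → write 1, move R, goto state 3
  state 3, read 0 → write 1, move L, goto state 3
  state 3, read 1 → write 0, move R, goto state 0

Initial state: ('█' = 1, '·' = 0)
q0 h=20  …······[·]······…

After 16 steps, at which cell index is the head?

[0] q0 h=20  …······[·]······…
[1] q1 h=21  …·····█[·]······…
[2] q1 h=20  …······[█]······…
[3] q3 h=21  …·····█[·]······…
[4] q3 h=20  …······[█]█·····…
[5] q0 h=21  …······[█]······…
[6] q2 h=20  …······[·]······…
[7] q1 h=21  …······[·]······…
[8] q1 h=20  …······[·]······…
[9] q1 h=19  …······[·]······…
[10] q1 h=18  …······[·]······…
[11] q1 h=17  …······[·]······…
[12] q1 h=16  …······[·]······…
[13] q1 h=15  …······[·]······…
[14] q1 h=14  …······[·]······…
[15] q1 h=13  …······[·]······…
[16] q1 h=12  …······[·]······…

12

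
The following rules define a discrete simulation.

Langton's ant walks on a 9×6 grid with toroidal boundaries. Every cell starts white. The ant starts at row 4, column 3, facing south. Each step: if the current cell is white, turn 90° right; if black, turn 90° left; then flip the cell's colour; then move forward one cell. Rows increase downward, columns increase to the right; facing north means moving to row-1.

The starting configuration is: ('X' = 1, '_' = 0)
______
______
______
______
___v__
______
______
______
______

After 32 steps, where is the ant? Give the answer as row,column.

2,5

[0] ______
______
______
______
___v__
______
______
______
______
[1] ______
______
______
______
__<X__
______
______
______
______
[2] ______
______
______
__^___
__XX__
______
______
______
______
[3] ______
______
______
__X>__
__XX__
______
______
______
______
[4] ______
______
______
__XX__
__Xv__
______
______
______
______
[5] ______
______
______
__XX__
__X_>_
______
______
______
______
[6] ______
______
______
__XX__
__X_X_
____v_
______
______
______
[7] ______
______
______
__XX__
__X_X_
___<X_
______
______
______
[8] ______
______
______
__XX__
__X^X_
___XX_
______
______
______
[9] ______
______
______
__XX__
__XX>_
___XX_
______
______
______
[10] ______
______
______
__XX^_
__XX__
___XX_
______
______
______
[11] ______
______
______
__XXX>
__XX__
___XX_
______
______
______
[12] ______
______
______
__XXXX
__XX_v
___XX_
______
______
______
[13] ______
______
______
__XXXX
__XX<X
___XX_
______
______
______
[14] ______
______
______
__XX^X
__XXXX
___XX_
______
______
______
[15] ______
______
______
__X<_X
__XXXX
___XX_
______
______
______
[16] ______
______
______
__X__X
__XvXX
___XX_
______
______
______
[17] ______
______
______
__X__X
__X_>X
___XX_
______
______
______
[18] ______
______
______
__X_^X
__X__X
___XX_
______
______
______
[19] ______
______
______
__X_X>
__X__X
___XX_
______
______
______
[20] ______
______
_____^
__X_X_
__X__X
___XX_
______
______
______
[21] ______
______
>____X
__X_X_
__X__X
___XX_
______
______
______
[22] ______
______
X____X
v_X_X_
__X__X
___XX_
______
______
______
[23] ______
______
X____X
X_X_X<
__X__X
___XX_
______
______
______
[24] ______
______
X____^
X_X_XX
__X__X
___XX_
______
______
______
[25] ______
______
X___<_
X_X_XX
__X__X
___XX_
______
______
______
[26] ______
____^_
X___X_
X_X_XX
__X__X
___XX_
______
______
______
[27] ______
____X>
X___X_
X_X_XX
__X__X
___XX_
______
______
______
[28] ______
____XX
X___Xv
X_X_XX
__X__X
___XX_
______
______
______
[29] ______
____XX
X___<X
X_X_XX
__X__X
___XX_
______
______
______
[30] ______
____XX
X____X
X_X_vX
__X__X
___XX_
______
______
______
[31] ______
____XX
X____X
X_X__>
__X__X
___XX_
______
______
______
[32] ______
____XX
X____^
X_X___
__X__X
___XX_
______
______
______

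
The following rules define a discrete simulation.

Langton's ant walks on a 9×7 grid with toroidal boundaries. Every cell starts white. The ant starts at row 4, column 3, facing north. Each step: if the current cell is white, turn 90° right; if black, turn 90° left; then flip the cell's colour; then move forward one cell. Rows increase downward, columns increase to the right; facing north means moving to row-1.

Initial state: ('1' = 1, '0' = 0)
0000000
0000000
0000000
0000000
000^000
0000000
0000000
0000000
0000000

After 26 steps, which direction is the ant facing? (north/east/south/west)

step 0: 0000000
0000000
0000000
0000000
000^000
0000000
0000000
0000000
0000000
step 1: 0000000
0000000
0000000
0000000
0001>00
0000000
0000000
0000000
0000000
step 2: 0000000
0000000
0000000
0000000
0001100
0000v00
0000000
0000000
0000000
step 3: 0000000
0000000
0000000
0000000
0001100
000<100
0000000
0000000
0000000
step 4: 0000000
0000000
0000000
0000000
000^100
0001100
0000000
0000000
0000000
step 5: 0000000
0000000
0000000
0000000
00<0100
0001100
0000000
0000000
0000000
step 6: 0000000
0000000
0000000
00^0000
0010100
0001100
0000000
0000000
0000000
step 7: 0000000
0000000
0000000
001>000
0010100
0001100
0000000
0000000
0000000
step 8: 0000000
0000000
0000000
0011000
001v100
0001100
0000000
0000000
0000000
step 9: 0000000
0000000
0000000
0011000
00<1100
0001100
0000000
0000000
0000000
step 10: 0000000
0000000
0000000
0011000
0001100
00v1100
0000000
0000000
0000000
step 11: 0000000
0000000
0000000
0011000
0001100
0<11100
0000000
0000000
0000000
step 12: 0000000
0000000
0000000
0011000
0^01100
0111100
0000000
0000000
0000000
step 13: 0000000
0000000
0000000
0011000
01>1100
0111100
0000000
0000000
0000000
step 14: 0000000
0000000
0000000
0011000
0111100
01v1100
0000000
0000000
0000000
step 15: 0000000
0000000
0000000
0011000
0111100
010>100
0000000
0000000
0000000
step 16: 0000000
0000000
0000000
0011000
011^100
0100100
0000000
0000000
0000000
step 17: 0000000
0000000
0000000
0011000
01<0100
0100100
0000000
0000000
0000000
step 18: 0000000
0000000
0000000
0011000
0100100
01v0100
0000000
0000000
0000000
step 19: 0000000
0000000
0000000
0011000
0100100
0<10100
0000000
0000000
0000000
step 20: 0000000
0000000
0000000
0011000
0100100
0010100
0v00000
0000000
0000000
step 21: 0000000
0000000
0000000
0011000
0100100
0010100
<100000
0000000
0000000
step 22: 0000000
0000000
0000000
0011000
0100100
^010100
1100000
0000000
0000000
step 23: 0000000
0000000
0000000
0011000
0100100
1>10100
1100000
0000000
0000000
step 24: 0000000
0000000
0000000
0011000
0100100
1110100
1v00000
0000000
0000000
step 25: 0000000
0000000
0000000
0011000
0100100
1110100
10>0000
0000000
0000000
step 26: 0000000
0000000
0000000
0011000
0100100
1110100
1010000
00v0000
0000000

south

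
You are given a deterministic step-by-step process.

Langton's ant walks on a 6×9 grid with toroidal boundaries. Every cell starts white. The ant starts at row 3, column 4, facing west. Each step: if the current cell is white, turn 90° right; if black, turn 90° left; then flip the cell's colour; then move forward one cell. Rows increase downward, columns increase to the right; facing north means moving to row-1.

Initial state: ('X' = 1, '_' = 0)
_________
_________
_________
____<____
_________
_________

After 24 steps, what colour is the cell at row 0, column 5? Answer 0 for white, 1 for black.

1

0) _________
_________
_________
____<____
_________
_________
1) _________
_________
____^____
____X____
_________
_________
2) _________
_________
____X>___
____X____
_________
_________
3) _________
_________
____XX___
____Xv___
_________
_________
4) _________
_________
____XX___
____<X___
_________
_________
5) _________
_________
____XX___
_____X___
____v____
_________
6) _________
_________
____XX___
_____X___
___<X____
_________
7) _________
_________
____XX___
___^_X___
___XX____
_________
8) _________
_________
____XX___
___X>X___
___XX____
_________
9) _________
_________
____XX___
___XXX___
___Xv____
_________
10) _________
_________
____XX___
___XXX___
___X_>___
_________
11) _________
_________
____XX___
___XXX___
___X_X___
_____v___
12) _________
_________
____XX___
___XXX___
___X_X___
____<X___
13) _________
_________
____XX___
___XXX___
___X^X___
____XX___
14) _________
_________
____XX___
___XXX___
___XX>___
____XX___
15) _________
_________
____XX___
___XX^___
___XX____
____XX___
16) _________
_________
____XX___
___X<____
___XX____
____XX___
17) _________
_________
____XX___
___X_____
___Xv____
____XX___
18) _________
_________
____XX___
___X_____
___X_>___
____XX___
19) _________
_________
____XX___
___X_____
___X_X___
____Xv___
20) _________
_________
____XX___
___X_____
___X_X___
____X_>__
21) ______v__
_________
____XX___
___X_____
___X_X___
____X_X__
22) _____<X__
_________
____XX___
___X_____
___X_X___
____X_X__
23) _____XX__
_________
____XX___
___X_____
___X_X___
____X^X__
24) _____XX__
_________
____XX___
___X_____
___X_X___
____XX>__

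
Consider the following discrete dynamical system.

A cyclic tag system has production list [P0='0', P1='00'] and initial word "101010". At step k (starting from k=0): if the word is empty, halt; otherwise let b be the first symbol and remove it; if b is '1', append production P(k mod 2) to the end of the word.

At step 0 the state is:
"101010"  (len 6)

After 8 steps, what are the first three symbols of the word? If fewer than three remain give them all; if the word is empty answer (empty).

0

[0] "101010"  (len 6)
[1] "010100"  (len 6)
[2] "10100"  (len 5)
[3] "01000"  (len 5)
[4] "1000"  (len 4)
[5] "0000"  (len 4)
[6] "000"  (len 3)
[7] "00"  (len 2)
[8] "0"  (len 1)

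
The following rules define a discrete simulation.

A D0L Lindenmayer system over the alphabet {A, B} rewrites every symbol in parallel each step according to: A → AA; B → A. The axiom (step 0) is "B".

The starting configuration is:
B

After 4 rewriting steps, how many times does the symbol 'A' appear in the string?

8

k=0  B
k=1  A
k=2  AA
k=3  AAAA
k=4  AAAAAAAA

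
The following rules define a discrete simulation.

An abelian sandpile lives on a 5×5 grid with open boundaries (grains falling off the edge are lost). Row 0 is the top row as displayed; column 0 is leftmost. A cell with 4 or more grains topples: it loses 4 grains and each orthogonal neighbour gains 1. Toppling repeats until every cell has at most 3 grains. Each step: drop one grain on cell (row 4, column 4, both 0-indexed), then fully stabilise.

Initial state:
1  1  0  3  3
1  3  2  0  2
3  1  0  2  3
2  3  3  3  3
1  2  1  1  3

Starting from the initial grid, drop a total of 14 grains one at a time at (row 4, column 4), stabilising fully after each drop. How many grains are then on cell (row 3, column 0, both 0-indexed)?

step 0: 1  1  0  3  3
1  3  2  0  2
3  1  0  2  3
2  3  3  3  3
1  2  1  1  3
step 1: 1  1  0  3  3
1  3  2  1  3
3  2  2  0  1
3  0  1  2  2
1  3  2  3  1
step 2: 1  1  0  3  3
1  3  2  1  3
3  2  2  0  1
3  0  1  2  2
1  3  2  3  2
step 3: 1  1  0  3  3
1  3  2  1  3
3  2  2  0  1
3  0  1  2  2
1  3  2  3  3
step 4: 1  1  0  3  3
1  3  2  1  3
3  2  2  0  1
3  0  1  3  3
1  3  3  0  1
step 5: 1  1  0  3  3
1  3  2  1  3
3  2  2  0  1
3  0  1  3  3
1  3  3  0  2
step 6: 1  1  0  3  3
1  3  2  1  3
3  2  2  0  1
3  0  1  3  3
1  3  3  0  3
step 7: 1  1  0  3  3
1  3  2  1  3
3  2  2  1  2
3  0  2  0  1
1  3  3  2  1
step 8: 1  1  0  3  3
1  3  2  1  3
3  2  2  1  2
3  0  2  0  1
1  3  3  2  2
step 9: 1  1  0  3  3
1  3  2  1  3
3  2  2  1  2
3  0  2  0  1
1  3  3  2  3
step 10: 1  1  0  3  3
1  3  2  1  3
3  2  2  1  2
3  0  2  0  2
1  3  3  3  0
step 11: 1  1  0  3  3
1  3  2  1  3
3  2  2  1  2
3  0  2  0  2
1  3  3  3  1
step 12: 1  1  0  3  3
1  3  2  1  3
3  2  2  1  2
3  0  2  0  2
1  3  3  3  2
step 13: 1  1  0  3  3
1  3  2  1  3
3  2  2  1  2
3  0  2  0  2
1  3  3  3  3
step 14: 1  1  0  3  3
1  3  2  1  3
3  2  2  1  2
3  1  3  1  3
2  0  1  1  1

3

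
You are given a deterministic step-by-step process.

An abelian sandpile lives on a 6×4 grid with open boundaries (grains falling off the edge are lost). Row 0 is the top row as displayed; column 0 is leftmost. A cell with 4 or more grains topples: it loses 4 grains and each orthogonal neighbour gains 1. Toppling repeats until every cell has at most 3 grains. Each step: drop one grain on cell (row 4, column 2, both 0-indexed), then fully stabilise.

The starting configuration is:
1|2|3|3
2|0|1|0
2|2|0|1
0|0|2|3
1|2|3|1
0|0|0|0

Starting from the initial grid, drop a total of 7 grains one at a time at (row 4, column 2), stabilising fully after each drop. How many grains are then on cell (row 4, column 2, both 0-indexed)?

gen 0: 1|2|3|3
2|0|1|0
2|2|0|1
0|0|2|3
1|2|3|1
0|0|0|0
gen 1: 1|2|3|3
2|0|1|0
2|2|0|1
0|0|3|3
1|3|0|2
0|0|1|0
gen 2: 1|2|3|3
2|0|1|0
2|2|0|1
0|0|3|3
1|3|1|2
0|0|1|0
gen 3: 1|2|3|3
2|0|1|0
2|2|0|1
0|0|3|3
1|3|2|2
0|0|1|0
gen 4: 1|2|3|3
2|0|1|0
2|2|0|1
0|0|3|3
1|3|3|2
0|0|1|0
gen 5: 1|2|3|3
2|0|1|0
2|2|1|2
0|2|1|1
2|0|3|0
0|1|2|1
gen 6: 1|2|3|3
2|0|1|0
2|2|1|2
0|2|2|1
2|1|0|1
0|1|3|1
gen 7: 1|2|3|3
2|0|1|0
2|2|1|2
0|2|2|1
2|1|1|1
0|1|3|1

1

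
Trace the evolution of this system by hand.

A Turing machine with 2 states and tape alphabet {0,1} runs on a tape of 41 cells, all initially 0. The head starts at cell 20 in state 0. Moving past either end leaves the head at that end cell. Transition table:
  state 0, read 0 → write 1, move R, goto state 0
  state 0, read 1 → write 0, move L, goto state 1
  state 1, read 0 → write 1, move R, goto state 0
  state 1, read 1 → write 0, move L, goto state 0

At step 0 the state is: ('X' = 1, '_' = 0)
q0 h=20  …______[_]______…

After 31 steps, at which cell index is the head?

gen 0: q0 h=20  …______[_]______…
gen 1: q0 h=21  …_____X[_]______…
gen 2: q0 h=22  …____XX[_]______…
gen 3: q0 h=23  …___XXX[_]______…
gen 4: q0 h=24  …__XXXX[_]______…
gen 5: q0 h=25  …_XXXXX[_]______…
gen 6: q0 h=26  …XXXXXX[_]______…
gen 7: q0 h=27  …XXXXXX[_]______…
gen 8: q0 h=28  …XXXXXX[_]______…
gen 9: q0 h=29  …XXXXXX[_]______…
gen 10: q0 h=30  …XXXXXX[_]______…
gen 11: q0 h=31  …XXXXXX[_]______…
gen 12: q0 h=32  …XXXXXX[_]______…
gen 13: q0 h=33  …XXXXXX[_]______…
gen 14: q0 h=34  …XXXXXX[_]______|
gen 15: q0 h=35  …XXXXXX[_]_____|
gen 16: q0 h=36  …XXXXXX[_]____|
gen 17: q0 h=37  …XXXXXX[_]___|
gen 18: q0 h=38  …XXXXXX[_]__|
gen 19: q0 h=39  …XXXXXX[_]_|
gen 20: q0 h=40  …XXXXXX[_]|
gen 21: q0 h=40  …XXXXXX[X]|
gen 22: q1 h=39  …XXXXXX[X]_|
gen 23: q0 h=38  …XXXXXX[X]__|
gen 24: q1 h=37  …XXXXXX[X]___|
gen 25: q0 h=36  …XXXXXX[X]____|
gen 26: q1 h=35  …XXXXXX[X]_____|
gen 27: q0 h=34  …XXXXXX[X]______|
gen 28: q1 h=33  …XXXXXX[X]______…
gen 29: q0 h=32  …XXXXXX[X]______…
gen 30: q1 h=31  …XXXXXX[X]______…
gen 31: q0 h=30  …XXXXXX[X]______…

30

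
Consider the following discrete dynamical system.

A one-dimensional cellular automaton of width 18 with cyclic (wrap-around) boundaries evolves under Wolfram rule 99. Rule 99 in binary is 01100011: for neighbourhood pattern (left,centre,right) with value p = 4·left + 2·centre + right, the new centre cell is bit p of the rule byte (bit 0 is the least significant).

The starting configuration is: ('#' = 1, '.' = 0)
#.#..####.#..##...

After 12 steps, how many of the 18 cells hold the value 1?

9

0) #.#..####.#..##...
1) .#..#...##..#.#.##
2) #..#..##.#.#.#.#.#
3) #.#..#.##.#.#.#.#.
4) .#..#.#.##.#.#.#.#
5) #..#.#.#.##.#.#.#.
6) ..#.#.#.#.##.#.#.#
7) .#.#.#.#.#.##.#.#.
8) #.#.#.#.#.#.##.#..
9) .#.#.#.#.#.#.##..#
10) #.#.#.#.#.#.#.#.#.
11) .#.#.#.#.#.#.#.#.#
12) #.#.#.#.#.#.#.#.#.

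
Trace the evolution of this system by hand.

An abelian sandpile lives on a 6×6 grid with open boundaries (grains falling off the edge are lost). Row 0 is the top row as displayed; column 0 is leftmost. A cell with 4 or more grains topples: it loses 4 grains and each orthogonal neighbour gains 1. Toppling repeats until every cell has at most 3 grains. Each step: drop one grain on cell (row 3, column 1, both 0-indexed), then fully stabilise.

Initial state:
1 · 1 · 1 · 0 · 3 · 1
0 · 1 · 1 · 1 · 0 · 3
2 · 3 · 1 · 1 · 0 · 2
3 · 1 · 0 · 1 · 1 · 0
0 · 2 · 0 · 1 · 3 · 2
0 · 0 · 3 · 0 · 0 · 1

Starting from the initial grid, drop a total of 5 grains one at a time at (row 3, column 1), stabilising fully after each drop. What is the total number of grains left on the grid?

step 0: 1 · 1 · 1 · 0 · 3 · 1
0 · 1 · 1 · 1 · 0 · 3
2 · 3 · 1 · 1 · 0 · 2
3 · 1 · 0 · 1 · 1 · 0
0 · 2 · 0 · 1 · 3 · 2
0 · 0 · 3 · 0 · 0 · 1
step 1: 1 · 1 · 1 · 0 · 3 · 1
0 · 1 · 1 · 1 · 0 · 3
2 · 3 · 1 · 1 · 0 · 2
3 · 2 · 0 · 1 · 1 · 0
0 · 2 · 0 · 1 · 3 · 2
0 · 0 · 3 · 0 · 0 · 1
step 2: 1 · 1 · 1 · 0 · 3 · 1
0 · 1 · 1 · 1 · 0 · 3
2 · 3 · 1 · 1 · 0 · 2
3 · 3 · 0 · 1 · 1 · 0
0 · 2 · 0 · 1 · 3 · 2
0 · 0 · 3 · 0 · 0 · 1
step 3: 1 · 1 · 1 · 0 · 3 · 1
1 · 2 · 1 · 1 · 0 · 3
0 · 1 · 2 · 1 · 0 · 2
1 · 2 · 1 · 1 · 1 · 0
1 · 3 · 0 · 1 · 3 · 2
0 · 0 · 3 · 0 · 0 · 1
step 4: 1 · 1 · 1 · 0 · 3 · 1
1 · 2 · 1 · 1 · 0 · 3
0 · 1 · 2 · 1 · 0 · 2
1 · 3 · 1 · 1 · 1 · 0
1 · 3 · 0 · 1 · 3 · 2
0 · 0 · 3 · 0 · 0 · 1
step 5: 1 · 1 · 1 · 0 · 3 · 1
1 · 2 · 1 · 1 · 0 · 3
0 · 2 · 2 · 1 · 0 · 2
2 · 1 · 2 · 1 · 1 · 0
2 · 0 · 1 · 1 · 3 · 2
0 · 1 · 3 · 0 · 0 · 1

43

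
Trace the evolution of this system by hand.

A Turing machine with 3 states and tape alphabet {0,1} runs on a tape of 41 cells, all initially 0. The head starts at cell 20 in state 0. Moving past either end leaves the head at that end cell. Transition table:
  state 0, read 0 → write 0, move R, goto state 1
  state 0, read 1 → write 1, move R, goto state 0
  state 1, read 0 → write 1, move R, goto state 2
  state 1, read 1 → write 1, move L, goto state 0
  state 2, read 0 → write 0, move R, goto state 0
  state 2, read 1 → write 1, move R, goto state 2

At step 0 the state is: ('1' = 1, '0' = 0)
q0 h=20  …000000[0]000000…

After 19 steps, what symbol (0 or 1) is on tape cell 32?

0

[0] q0 h=20  …000000[0]000000…
[1] q1 h=21  …000000[0]000000…
[2] q2 h=22  …000001[0]000000…
[3] q0 h=23  …000010[0]000000…
[4] q1 h=24  …000100[0]000000…
[5] q2 h=25  …001001[0]000000…
[6] q0 h=26  …010010[0]000000…
[7] q1 h=27  …100100[0]000000…
[8] q2 h=28  …001001[0]000000…
[9] q0 h=29  …010010[0]000000…
[10] q1 h=30  …100100[0]000000…
[11] q2 h=31  …001001[0]000000…
[12] q0 h=32  …010010[0]000000…
[13] q1 h=33  …100100[0]000000…
[14] q2 h=34  …001001[0]000000|
[15] q0 h=35  …010010[0]00000|
[16] q1 h=36  …100100[0]0000|
[17] q2 h=37  …001001[0]000|
[18] q0 h=38  …010010[0]00|
[19] q1 h=39  …100100[0]0|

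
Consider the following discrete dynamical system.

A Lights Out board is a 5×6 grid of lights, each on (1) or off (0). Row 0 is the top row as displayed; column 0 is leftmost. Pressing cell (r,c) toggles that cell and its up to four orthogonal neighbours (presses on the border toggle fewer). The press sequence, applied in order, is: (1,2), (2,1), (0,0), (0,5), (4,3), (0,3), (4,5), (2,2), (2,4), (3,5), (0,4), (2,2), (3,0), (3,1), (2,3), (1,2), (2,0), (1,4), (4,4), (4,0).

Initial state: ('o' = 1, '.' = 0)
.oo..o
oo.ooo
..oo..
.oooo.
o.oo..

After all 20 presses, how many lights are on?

t=0: .oo..o
oo.ooo
..oo..
.oooo.
o.oo..
t=1: .o...o
o.o.oo
...o..
.oooo.
o.oo..
t=2: .o...o
ooo.oo
oooo..
..ooo.
o.oo..
t=3: o....o
.oo.oo
oooo..
..ooo.
o.oo..
t=4: o...o.
.oo.o.
oooo..
..ooo.
o.oo..
t=5: o...o.
.oo.o.
oooo..
..o.o.
o...o.
t=6: o.oo..
.oooo.
oooo..
..o.o.
o...o.
t=7: o.oo..
.oooo.
oooo..
..o.oo
o....o
t=8: o.oo..
.o.oo.
o.....
....oo
o....o
t=9: o.oo..
.o.o..
o..ooo
.....o
o....o
t=10: o.oo..
.o.o..
o..oo.
....o.
o.....
t=11: o.o.oo
.o.oo.
o..oo.
....o.
o.....
t=12: o.o.oo
.oooo.
ooo.o.
..o.o.
o.....
t=13: o.o.oo
.oooo.
.oo.o.
ooo.o.
......
t=14: o.o.oo
.oooo.
..o.o.
....o.
.o....
t=15: o.o.oo
.oo.o.
...o..
...oo.
.o....
t=16: o...oo
...oo.
..oo..
...oo.
.o....
t=17: o...oo
o..oo.
oooo..
o..oo.
.o....
t=18: o....o
o....o
ooooo.
o..oo.
.o....
t=19: o....o
o....o
ooooo.
o..o..
.o.ooo
t=20: o....o
o....o
ooooo.
...o..
o..ooo

14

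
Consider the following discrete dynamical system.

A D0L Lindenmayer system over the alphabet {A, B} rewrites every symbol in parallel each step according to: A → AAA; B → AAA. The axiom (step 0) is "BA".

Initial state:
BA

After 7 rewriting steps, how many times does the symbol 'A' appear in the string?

4374

step 0: BA
step 1: AAAAAA
step 2: AAAAAAAAAAAAAAAAAA
step 3: AAAAAAAAAAAAAAAAAAAAAAAAAAAAAAAAAAAAAAAAAAAAAAAAAAAAAA
step 4: AAAAAAAAAAAAAAAAAAAAAAAAAAAAAAAAAAAAAAAAAAAAAAAAAAAAAAAAAA…AAAAAAAAAAAAAAAAAAAAAAAAAAAAAAAAAAAAAAAAAAAAAAAAAAAAAAAAAA  (len 162)
step 5: AAAAAAAAAAAAAAAAAAAAAAAAAAAAAAAAAAAAAAAAAAAAAAAAAAAAAAAAAA…AAAAAAAAAAAAAAAAAAAAAAAAAAAAAAAAAAAAAAAAAAAAAAAAAAAAAAAAAA  (len 486)
step 6: AAAAAAAAAAAAAAAAAAAAAAAAAAAAAAAAAAAAAAAAAAAAAAAAAAAAAAAAAA…AAAAAAAAAAAAAAAAAAAAAAAAAAAAAAAAAAAAAAAAAAAAAAAAAAAAAAAAAA  (len 1458)
step 7: AAAAAAAAAAAAAAAAAAAAAAAAAAAAAAAAAAAAAAAAAAAAAAAAAAAAAAAAAA…AAAAAAAAAAAAAAAAAAAAAAAAAAAAAAAAAAAAAAAAAAAAAAAAAAAAAAAAAA  (len 4374)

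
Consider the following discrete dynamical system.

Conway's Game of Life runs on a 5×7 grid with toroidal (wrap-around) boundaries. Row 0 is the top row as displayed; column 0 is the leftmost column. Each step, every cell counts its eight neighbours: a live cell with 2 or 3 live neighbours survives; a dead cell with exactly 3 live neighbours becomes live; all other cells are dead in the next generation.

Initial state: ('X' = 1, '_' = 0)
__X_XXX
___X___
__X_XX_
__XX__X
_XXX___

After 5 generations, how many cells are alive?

step 0: __X_XXX
___X___
__X_XX_
__XX__X
_XXX___
step 1: _X__XX_
__X___X
__X_XX_
_____X_
XX____X
step 2: _XX__X_
_XX___X
___XXXX
XX__XX_
XX__X_X
step 3: ___X_X_
_X____X
___X___
_XX____
___XX__
step 4: __XX_X_
__X_X__
XX_____
__X_X__
___XX__
step 5: __X__X_
__X_X__
_XX____
_XX_X__
_____X_

10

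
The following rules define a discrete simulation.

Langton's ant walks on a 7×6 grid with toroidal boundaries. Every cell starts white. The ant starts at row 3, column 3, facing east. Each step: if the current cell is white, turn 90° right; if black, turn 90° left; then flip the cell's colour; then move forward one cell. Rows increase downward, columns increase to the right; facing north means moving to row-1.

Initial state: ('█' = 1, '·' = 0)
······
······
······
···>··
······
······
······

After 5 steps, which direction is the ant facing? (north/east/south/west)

step 0: ······
······
······
···>··
······
······
······
step 1: ······
······
······
···█··
···v··
······
······
step 2: ······
······
······
···█··
··<█··
······
······
step 3: ······
······
······
··^█··
··██··
······
······
step 4: ······
······
······
··█>··
··██··
······
······
step 5: ······
······
···^··
··█···
··██··
······
······

north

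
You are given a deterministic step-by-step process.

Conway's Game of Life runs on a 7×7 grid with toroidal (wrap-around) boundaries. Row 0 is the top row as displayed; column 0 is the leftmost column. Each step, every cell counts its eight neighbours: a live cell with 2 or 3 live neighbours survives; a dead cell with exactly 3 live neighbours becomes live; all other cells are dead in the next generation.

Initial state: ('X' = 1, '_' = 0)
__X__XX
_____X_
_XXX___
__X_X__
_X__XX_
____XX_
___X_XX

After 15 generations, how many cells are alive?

t=0: __X__XX
_____X_
_XXX___
__X_X__
_X__XX_
____XX_
___X_XX
t=1: _______
_X_XXXX
_XXXX__
____XX_
_______
___X___
___X___
t=2: __XX_X_
XX___X_
XX____X
__X_XX_
____X__
_______
_______
t=3: _XX_X_X
____XX_
__X_X__
XX_XXXX
___XXX_
_______
_______
t=4: ___XX__
_XX_X__
XXX____
XX____X
X_XX___
____X__
_______
t=5: __XXX__
X___X__
___X__X
___X__X
X_XX__X
___X___
___XX__
t=6: __X__X_
__X_XX_
X__XXXX
___XXXX
X_XXX_X
_______
_______
t=7: ___XXX_
_XX____
X_X____
_X_____
X_X___X
___X___
_______
t=8: __XXX__
_XX_X__
X_X____
__X___X
XXX____
_______
___X___
t=9: _X__X__
____X__
X_X____
__XX__X
XXX____
_XX____
__XXX__
t=10: __X_XX_
_X_X___
_XX____
___X__X
X______
X______
____X__
t=11: __X_XX_
_X_XX__
XX_X___
XXX____
X_____X
_______
___XXX_
t=12: __X____
XX___X_
___XX__
__X____
X_____X
____XXX
___X_X_
t=13: _XX_X_X
_XXXX__
_XXXX__
___X___
X_____X
X___X__
___X_XX
t=14: _X____X
_______
_X_____
XX_XX__
X_____X
X___X__
_XXX__X
t=15: _X_____
X______
XXX____
_XX___X
___XXXX
__XX_X_
_XXX_XX

20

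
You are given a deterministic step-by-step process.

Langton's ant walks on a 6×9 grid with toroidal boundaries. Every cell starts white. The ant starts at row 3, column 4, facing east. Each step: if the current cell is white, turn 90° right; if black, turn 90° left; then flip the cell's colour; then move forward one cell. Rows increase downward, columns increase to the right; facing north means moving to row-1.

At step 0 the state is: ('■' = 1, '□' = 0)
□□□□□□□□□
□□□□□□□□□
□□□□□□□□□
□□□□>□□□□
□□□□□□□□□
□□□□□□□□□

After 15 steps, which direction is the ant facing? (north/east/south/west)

step 0: □□□□□□□□□
□□□□□□□□□
□□□□□□□□□
□□□□>□□□□
□□□□□□□□□
□□□□□□□□□
step 1: □□□□□□□□□
□□□□□□□□□
□□□□□□□□□
□□□□■□□□□
□□□□v□□□□
□□□□□□□□□
step 2: □□□□□□□□□
□□□□□□□□□
□□□□□□□□□
□□□□■□□□□
□□□<■□□□□
□□□□□□□□□
step 3: □□□□□□□□□
□□□□□□□□□
□□□□□□□□□
□□□^■□□□□
□□□■■□□□□
□□□□□□□□□
step 4: □□□□□□□□□
□□□□□□□□□
□□□□□□□□□
□□□■>□□□□
□□□■■□□□□
□□□□□□□□□
step 5: □□□□□□□□□
□□□□□□□□□
□□□□^□□□□
□□□■□□□□□
□□□■■□□□□
□□□□□□□□□
step 6: □□□□□□□□□
□□□□□□□□□
□□□□■>□□□
□□□■□□□□□
□□□■■□□□□
□□□□□□□□□
step 7: □□□□□□□□□
□□□□□□□□□
□□□□■■□□□
□□□■□v□□□
□□□■■□□□□
□□□□□□□□□
step 8: □□□□□□□□□
□□□□□□□□□
□□□□■■□□□
□□□■<■□□□
□□□■■□□□□
□□□□□□□□□
step 9: □□□□□□□□□
□□□□□□□□□
□□□□^■□□□
□□□■■■□□□
□□□■■□□□□
□□□□□□□□□
step 10: □□□□□□□□□
□□□□□□□□□
□□□<□■□□□
□□□■■■□□□
□□□■■□□□□
□□□□□□□□□
step 11: □□□□□□□□□
□□□^□□□□□
□□□■□■□□□
□□□■■■□□□
□□□■■□□□□
□□□□□□□□□
step 12: □□□□□□□□□
□□□■>□□□□
□□□■□■□□□
□□□■■■□□□
□□□■■□□□□
□□□□□□□□□
step 13: □□□□□□□□□
□□□■■□□□□
□□□■v■□□□
□□□■■■□□□
□□□■■□□□□
□□□□□□□□□
step 14: □□□□□□□□□
□□□■■□□□□
□□□<■■□□□
□□□■■■□□□
□□□■■□□□□
□□□□□□□□□
step 15: □□□□□□□□□
□□□■■□□□□
□□□□■■□□□
□□□v■■□□□
□□□■■□□□□
□□□□□□□□□

south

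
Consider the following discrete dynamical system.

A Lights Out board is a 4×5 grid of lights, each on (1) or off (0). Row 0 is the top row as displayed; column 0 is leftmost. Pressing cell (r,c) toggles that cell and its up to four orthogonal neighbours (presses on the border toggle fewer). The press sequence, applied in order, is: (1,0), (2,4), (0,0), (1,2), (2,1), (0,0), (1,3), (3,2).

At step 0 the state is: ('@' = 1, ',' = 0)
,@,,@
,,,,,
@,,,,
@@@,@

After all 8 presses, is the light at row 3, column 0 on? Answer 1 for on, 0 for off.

k=0  ,@,,@
,,,,,
@,,,,
@@@,@
k=1  @@,,@
@@,,,
,,,,,
@@@,@
k=2  @@,,@
@@,,@
,,,@@
@@@,,
k=3  ,,,,@
,@,,@
,,,@@
@@@,,
k=4  ,,@,@
,,@@@
,,@@@
@@@,,
k=5  ,,@,@
,@@@@
@@,@@
@,@,,
k=6  @@@,@
@@@@@
@@,@@
@,@,,
k=7  @@@@@
@@,,,
@@,,@
@,@,,
k=8  @@@@@
@@,,,
@@@,@
@@,@,

1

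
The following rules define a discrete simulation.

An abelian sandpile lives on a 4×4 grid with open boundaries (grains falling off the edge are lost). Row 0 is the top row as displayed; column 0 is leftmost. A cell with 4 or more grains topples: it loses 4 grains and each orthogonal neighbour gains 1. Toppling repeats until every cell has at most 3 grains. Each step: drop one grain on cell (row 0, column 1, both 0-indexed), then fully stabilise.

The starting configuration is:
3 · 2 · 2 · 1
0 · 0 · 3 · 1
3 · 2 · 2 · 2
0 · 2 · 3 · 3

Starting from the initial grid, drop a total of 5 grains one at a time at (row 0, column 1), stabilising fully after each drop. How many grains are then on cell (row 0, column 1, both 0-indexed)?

1

0) 3 · 2 · 2 · 1
0 · 0 · 3 · 1
3 · 2 · 2 · 2
0 · 2 · 3 · 3
1) 3 · 3 · 2 · 1
0 · 0 · 3 · 1
3 · 2 · 2 · 2
0 · 2 · 3 · 3
2) 0 · 1 · 3 · 1
1 · 1 · 3 · 1
3 · 2 · 2 · 2
0 · 2 · 3 · 3
3) 0 · 2 · 3 · 1
1 · 1 · 3 · 1
3 · 2 · 2 · 2
0 · 2 · 3 · 3
4) 0 · 3 · 3 · 1
1 · 1 · 3 · 1
3 · 2 · 2 · 2
0 · 2 · 3 · 3
5) 1 · 1 · 1 · 2
1 · 3 · 0 · 2
3 · 2 · 3 · 2
0 · 2 · 3 · 3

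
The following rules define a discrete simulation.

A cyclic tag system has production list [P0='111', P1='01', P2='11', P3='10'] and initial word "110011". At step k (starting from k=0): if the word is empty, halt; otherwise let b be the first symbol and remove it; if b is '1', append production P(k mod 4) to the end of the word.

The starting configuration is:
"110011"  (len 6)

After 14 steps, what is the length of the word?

step 0: "110011"  (len 6)
step 1: "10011111"  (len 8)
step 2: "001111101"  (len 9)
step 3: "01111101"  (len 8)
step 4: "1111101"  (len 7)
step 5: "111101111"  (len 9)
step 6: "1110111101"  (len 10)
step 7: "11011110111"  (len 11)
step 8: "101111011110"  (len 12)
step 9: "01111011110111"  (len 14)
step 10: "1111011110111"  (len 13)
step 11: "11101111011111"  (len 14)
step 12: "110111101111110"  (len 15)
step 13: "10111101111110111"  (len 17)
step 14: "011110111111011101"  (len 18)

18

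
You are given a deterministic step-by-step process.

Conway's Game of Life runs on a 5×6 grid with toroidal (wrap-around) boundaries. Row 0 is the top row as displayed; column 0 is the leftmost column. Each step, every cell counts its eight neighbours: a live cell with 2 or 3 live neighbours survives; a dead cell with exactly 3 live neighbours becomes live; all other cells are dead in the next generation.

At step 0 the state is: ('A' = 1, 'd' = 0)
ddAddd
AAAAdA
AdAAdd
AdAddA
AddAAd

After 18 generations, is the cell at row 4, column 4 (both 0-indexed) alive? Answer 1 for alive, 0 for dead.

[0] ddAddd
AAAAdA
AdAAdd
AdAddA
AddAAd
[1] dddddd
AdddAA
dddddd
AdAddd
AdAAAd
[2] AAdddd
dddddA
AAdddd
ddAddA
ddAAdA
[3] AAAdAA
dddddA
AAdddA
ddAAAA
ddAAAA
[4] dAAddd
ddAddd
dAAAdd
dddddd
dddddd
[5] dAAddd
dddddd
dAAAdd
ddAddd
dddddd
[6] dddddd
dddAdd
dAAAdd
dAAAdd
dAAddd
[7] ddAddd
dddAdd
dAddAd
Addddd
dAdAdd
[8] ddAAdd
ddAAdd
dddddd
AAAddd
dAAddd
[9] dddddd
ddAAdd
dddAdd
AdAddd
Addddd
[10] dddddd
ddAAdd
dAdAdd
dAdddd
dAdddd
[11] ddAddd
ddAAdd
dAdAdd
AAdddd
dddddd
[12] ddAAdd
dAdAdd
AAdAdd
AAAddd
dAdddd
[13] dAdAdd
AAdAAd
dddAdd
dddddd
AddAdd
[14] dAdAdA
AAdAAd
ddAAAd
dddddd
ddAddd
[15] dAdAdA
AAdddd
dAAdAA
ddAddd
ddAddd
[16] dAdddd
dddAdd
ddAAdA
ddAddd
dAAAdd
[17] dAdAdd
dddAAd
ddAAAd
ddddAd
dAdAdd
[18] dddAdd
dddddd
ddAddA
ddddAd
dddAAd

1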